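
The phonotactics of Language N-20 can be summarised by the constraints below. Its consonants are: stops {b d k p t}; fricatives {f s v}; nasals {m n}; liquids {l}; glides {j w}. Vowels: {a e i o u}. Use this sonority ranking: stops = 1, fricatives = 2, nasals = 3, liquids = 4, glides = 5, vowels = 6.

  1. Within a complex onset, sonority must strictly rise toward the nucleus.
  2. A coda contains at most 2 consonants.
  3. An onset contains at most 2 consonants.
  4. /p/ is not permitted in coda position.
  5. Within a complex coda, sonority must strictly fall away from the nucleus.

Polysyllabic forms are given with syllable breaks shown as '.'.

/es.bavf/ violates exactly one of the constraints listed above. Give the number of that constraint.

/es.bavf/: syllable 2 coda /vf/: /v/ (fricative, 2) → /f/ (fricative, 2) does not fall.
This is a violation of constraint 5: "Within a complex coda, sonority must strictly fall away from the nucleus."
The remaining constraints (1, 2, 3, 4) are satisfied.

5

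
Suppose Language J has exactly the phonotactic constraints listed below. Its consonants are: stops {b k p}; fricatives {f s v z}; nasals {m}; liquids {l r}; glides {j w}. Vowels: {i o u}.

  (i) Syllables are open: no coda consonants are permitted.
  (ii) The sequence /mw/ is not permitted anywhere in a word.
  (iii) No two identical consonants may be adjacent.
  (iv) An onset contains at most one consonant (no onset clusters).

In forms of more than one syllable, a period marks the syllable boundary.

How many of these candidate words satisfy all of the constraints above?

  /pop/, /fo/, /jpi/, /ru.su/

2

/pop/ — violates constraint (i): syllable 1 coda /p/ has 1 consonant (> 0) → ill-formed
/fo/ — σ1 onset /f/, coda /∅/ ok → well-formed
/jpi/ — violates constraint (iv): syllable 1 onset /jp/ has 2 consonants (> 1) → ill-formed
/ru.su/ — σ1 onset /r/, coda /∅/ ok; σ2 onset /s/, coda /∅/ ok → well-formed
Well-formed: /fo/, /ru.su/ → 2.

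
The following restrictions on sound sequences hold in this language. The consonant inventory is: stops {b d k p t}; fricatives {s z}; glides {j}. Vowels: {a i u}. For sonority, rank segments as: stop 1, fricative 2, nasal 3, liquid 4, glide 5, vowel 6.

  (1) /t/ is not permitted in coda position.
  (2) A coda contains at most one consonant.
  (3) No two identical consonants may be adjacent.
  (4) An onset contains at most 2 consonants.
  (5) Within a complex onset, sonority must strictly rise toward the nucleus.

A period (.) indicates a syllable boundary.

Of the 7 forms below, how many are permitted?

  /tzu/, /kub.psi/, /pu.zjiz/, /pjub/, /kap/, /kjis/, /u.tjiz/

7

/tzu/ — σ1 onset /tz/ (1→2 rises), coda /∅/ ok → permitted
/kub.psi/ — σ1 onset /k/, coda /b/ ok; σ2 onset /ps/ (1→2 rises), coda /∅/ ok → permitted
/pu.zjiz/ — σ1 onset /p/, coda /∅/ ok; σ2 onset /zj/ (2→5 rises), coda /z/ ok → permitted
/pjub/ — σ1 onset /pj/ (1→5 rises), coda /b/ ok → permitted
/kap/ — σ1 onset /k/, coda /p/ ok → permitted
/kjis/ — σ1 onset /kj/ (1→5 rises), coda /s/ ok → permitted
/u.tjiz/ — σ1 onset /∅/, coda /∅/ ok; σ2 onset /tj/ (1→5 rises), coda /z/ ok → permitted
Permitted: /tzu/, /kub.psi/, /pu.zjiz/, /pjub/, /kap/, /kjis/, /u.tjiz/ → 7.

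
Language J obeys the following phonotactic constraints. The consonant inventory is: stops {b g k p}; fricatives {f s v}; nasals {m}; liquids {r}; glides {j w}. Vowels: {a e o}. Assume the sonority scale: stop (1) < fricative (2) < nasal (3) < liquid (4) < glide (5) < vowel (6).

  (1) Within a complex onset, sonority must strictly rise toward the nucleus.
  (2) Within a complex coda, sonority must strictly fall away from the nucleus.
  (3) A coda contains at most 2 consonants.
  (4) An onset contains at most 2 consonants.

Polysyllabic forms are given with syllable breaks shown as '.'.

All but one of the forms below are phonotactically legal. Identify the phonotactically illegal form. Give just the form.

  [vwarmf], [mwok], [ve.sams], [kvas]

[vwarmf]

[vwarmf] — violates constraint 3: syllable 1 coda /rmf/ has 3 consonants (> 2) → phonotactically illegal
[mwok] — σ1 onset /mw/ (3→5 rises), coda /k/ ok → phonotactically legal
[ve.sams] — σ1 onset /v/, coda /∅/ ok; σ2 onset /s/, coda /ms/ (3→2 falls) ok → phonotactically legal
[kvas] — σ1 onset /kv/ (1→2 rises), coda /s/ ok → phonotactically legal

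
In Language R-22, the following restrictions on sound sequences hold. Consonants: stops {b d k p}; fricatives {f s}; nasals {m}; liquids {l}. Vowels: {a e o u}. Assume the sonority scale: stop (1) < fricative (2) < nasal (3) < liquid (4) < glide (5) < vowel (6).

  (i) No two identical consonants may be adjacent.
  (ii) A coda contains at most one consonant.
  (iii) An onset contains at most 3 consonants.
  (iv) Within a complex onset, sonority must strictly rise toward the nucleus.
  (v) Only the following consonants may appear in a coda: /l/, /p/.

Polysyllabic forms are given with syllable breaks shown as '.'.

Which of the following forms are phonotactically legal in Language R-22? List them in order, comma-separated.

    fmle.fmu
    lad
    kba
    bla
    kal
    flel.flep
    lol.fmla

fmle.fmu — σ1 onset /fml/ (2→3→4 rises), coda /∅/ ok; σ2 onset /fm/ (2→3 rises), coda /∅/ ok → phonotactically legal
lad — violates constraint (v): syllable 1 coda contains /d/, which is not a licensed coda consonant → phonotactically illegal
kba — violates constraint (iv): syllable 1 onset /kb/: /k/ (stop, 1) → /b/ (stop, 1) does not rise → phonotactically illegal
bla — σ1 onset /bl/ (1→4 rises), coda /∅/ ok → phonotactically legal
kal — σ1 onset /k/, coda /l/ ok → phonotactically legal
flel.flep — σ1 onset /fl/ (2→4 rises), coda /l/ ok; σ2 onset /fl/ (2→4 rises), coda /p/ ok → phonotactically legal
lol.fmla — σ1 onset /l/, coda /l/ ok; σ2 onset /fml/ (2→3→4 rises), coda /∅/ ok → phonotactically legal

fmle.fmu, bla, kal, flel.flep, lol.fmla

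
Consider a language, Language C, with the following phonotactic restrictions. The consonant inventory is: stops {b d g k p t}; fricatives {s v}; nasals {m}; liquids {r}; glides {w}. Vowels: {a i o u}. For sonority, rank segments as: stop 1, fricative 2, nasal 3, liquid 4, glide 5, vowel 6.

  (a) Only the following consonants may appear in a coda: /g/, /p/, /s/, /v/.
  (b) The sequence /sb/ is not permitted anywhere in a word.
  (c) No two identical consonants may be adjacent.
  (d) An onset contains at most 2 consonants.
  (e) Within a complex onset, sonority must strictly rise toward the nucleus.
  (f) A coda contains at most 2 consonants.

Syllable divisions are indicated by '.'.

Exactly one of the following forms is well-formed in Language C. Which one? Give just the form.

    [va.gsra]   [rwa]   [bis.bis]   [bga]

[rwa]

[va.gsra] — violates constraint (d): syllable 2 onset /gsr/ has 3 consonants (> 2) → ill-formed
[rwa] — σ1 onset /rw/ (4→5 rises), coda /∅/ ok → well-formed
[bis.bis] — violates constraint (b): contains banned sequence /sb/ → ill-formed
[bga] — violates constraint (e): syllable 1 onset /bg/: /b/ (stop, 1) → /g/ (stop, 1) does not rise → ill-formed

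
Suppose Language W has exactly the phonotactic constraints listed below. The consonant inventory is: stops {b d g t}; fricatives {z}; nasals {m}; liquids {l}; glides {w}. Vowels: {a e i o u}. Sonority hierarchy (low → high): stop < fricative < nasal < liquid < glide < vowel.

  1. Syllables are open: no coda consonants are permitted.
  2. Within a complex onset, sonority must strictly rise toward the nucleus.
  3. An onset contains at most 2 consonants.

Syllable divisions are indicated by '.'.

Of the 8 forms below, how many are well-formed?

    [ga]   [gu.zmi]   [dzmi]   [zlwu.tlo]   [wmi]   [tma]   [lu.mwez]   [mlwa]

3

[ga] — σ1 onset /g/, coda /∅/ ok → well-formed
[gu.zmi] — σ1 onset /g/, coda /∅/ ok; σ2 onset /zm/ (2→3 rises), coda /∅/ ok → well-formed
[dzmi] — violates constraint 3: syllable 1 onset /dzm/ has 3 consonants (> 2) → ill-formed
[zlwu.tlo] — violates constraint 3: syllable 1 onset /zlw/ has 3 consonants (> 2) → ill-formed
[wmi] — violates constraint 2: syllable 1 onset /wm/: /w/ (glide, 5) → /m/ (nasal, 3) does not rise → ill-formed
[tma] — σ1 onset /tm/ (1→3 rises), coda /∅/ ok → well-formed
[lu.mwez] — violates constraint 1: syllable 2 coda /z/ has 1 consonant (> 0) → ill-formed
[mlwa] — violates constraint 3: syllable 1 onset /mlw/ has 3 consonants (> 2) → ill-formed
Well-formed: [ga], [gu.zmi], [tma] → 3.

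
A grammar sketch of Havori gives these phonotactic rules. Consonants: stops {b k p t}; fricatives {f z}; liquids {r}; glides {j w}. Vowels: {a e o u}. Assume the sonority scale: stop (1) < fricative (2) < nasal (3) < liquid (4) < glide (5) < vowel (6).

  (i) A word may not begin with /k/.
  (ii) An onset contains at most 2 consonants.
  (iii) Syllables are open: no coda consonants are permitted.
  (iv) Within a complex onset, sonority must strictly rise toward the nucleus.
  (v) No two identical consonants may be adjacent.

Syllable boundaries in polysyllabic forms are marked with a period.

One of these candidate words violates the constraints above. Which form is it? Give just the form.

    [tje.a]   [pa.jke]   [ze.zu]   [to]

[pa.jke]

[tje.a] — σ1 onset /tj/ (1→5 rises), coda /∅/ ok; σ2 onset /∅/, coda /∅/ ok → well-formed
[pa.jke] — violates constraint (iv): syllable 2 onset /jk/: /j/ (glide, 5) → /k/ (stop, 1) does not rise → ill-formed
[ze.zu] — σ1 onset /z/, coda /∅/ ok; σ2 onset /z/, coda /∅/ ok → well-formed
[to] — σ1 onset /t/, coda /∅/ ok → well-formed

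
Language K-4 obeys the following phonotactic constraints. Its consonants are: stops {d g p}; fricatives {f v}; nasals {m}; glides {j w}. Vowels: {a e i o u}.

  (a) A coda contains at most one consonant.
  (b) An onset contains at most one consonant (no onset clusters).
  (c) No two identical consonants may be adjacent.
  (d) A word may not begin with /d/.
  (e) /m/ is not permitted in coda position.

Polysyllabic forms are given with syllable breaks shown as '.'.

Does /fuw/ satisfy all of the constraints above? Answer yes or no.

/fuw/ — σ1 onset /f/, coda /w/ ok → phonotactically legal

yes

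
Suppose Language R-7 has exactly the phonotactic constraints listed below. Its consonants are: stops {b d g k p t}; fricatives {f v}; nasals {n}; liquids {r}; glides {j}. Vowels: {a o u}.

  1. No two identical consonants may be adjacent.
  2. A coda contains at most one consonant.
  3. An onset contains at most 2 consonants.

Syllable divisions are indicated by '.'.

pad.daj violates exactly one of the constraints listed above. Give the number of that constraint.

1

pad.daj: adjacent identical consonants /dd/.
This is a violation of constraint 1: "No two identical consonants may be adjacent."
The remaining constraints (2, 3) are satisfied.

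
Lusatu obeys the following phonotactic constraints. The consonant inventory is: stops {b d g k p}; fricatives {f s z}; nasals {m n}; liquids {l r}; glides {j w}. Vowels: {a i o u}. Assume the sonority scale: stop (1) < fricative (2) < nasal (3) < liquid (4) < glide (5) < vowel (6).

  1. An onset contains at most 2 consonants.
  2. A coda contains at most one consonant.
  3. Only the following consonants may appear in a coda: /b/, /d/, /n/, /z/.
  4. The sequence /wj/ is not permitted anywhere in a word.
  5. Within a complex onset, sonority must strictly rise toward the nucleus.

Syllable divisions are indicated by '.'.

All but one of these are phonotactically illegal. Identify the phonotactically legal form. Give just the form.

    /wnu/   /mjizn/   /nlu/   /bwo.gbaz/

/nlu/

/wnu/ — violates constraint 5: syllable 1 onset /wn/: /w/ (glide, 5) → /n/ (nasal, 3) does not rise → phonotactically illegal
/mjizn/ — violates constraint 2: syllable 1 coda /zn/ has 2 consonants (> 1) → phonotactically illegal
/nlu/ — σ1 onset /nl/ (3→4 rises), coda /∅/ ok → phonotactically legal
/bwo.gbaz/ — violates constraint 5: syllable 2 onset /gb/: /g/ (stop, 1) → /b/ (stop, 1) does not rise → phonotactically illegal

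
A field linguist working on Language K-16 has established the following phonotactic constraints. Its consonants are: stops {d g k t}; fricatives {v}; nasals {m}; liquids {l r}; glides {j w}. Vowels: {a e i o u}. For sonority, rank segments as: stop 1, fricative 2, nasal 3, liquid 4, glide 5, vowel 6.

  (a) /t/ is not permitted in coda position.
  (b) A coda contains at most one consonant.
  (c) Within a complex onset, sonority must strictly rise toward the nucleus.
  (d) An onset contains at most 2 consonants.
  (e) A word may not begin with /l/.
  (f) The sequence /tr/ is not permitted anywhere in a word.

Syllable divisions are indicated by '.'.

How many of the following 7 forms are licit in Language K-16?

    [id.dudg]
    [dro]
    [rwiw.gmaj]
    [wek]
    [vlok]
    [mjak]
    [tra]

[id.dudg] — violates constraint (b): syllable 2 coda /dg/ has 2 consonants (> 1) → illicit
[dro] — σ1 onset /dr/ (1→4 rises), coda /∅/ ok → licit
[rwiw.gmaj] — σ1 onset /rw/ (4→5 rises), coda /w/ ok; σ2 onset /gm/ (1→3 rises), coda /j/ ok → licit
[wek] — σ1 onset /w/, coda /k/ ok → licit
[vlok] — σ1 onset /vl/ (2→4 rises), coda /k/ ok → licit
[mjak] — σ1 onset /mj/ (3→5 rises), coda /k/ ok → licit
[tra] — violates constraint (f): contains banned sequence /tr/ → illicit
Licit: [dro], [rwiw.gmaj], [wek], [vlok], [mjak] → 5.

5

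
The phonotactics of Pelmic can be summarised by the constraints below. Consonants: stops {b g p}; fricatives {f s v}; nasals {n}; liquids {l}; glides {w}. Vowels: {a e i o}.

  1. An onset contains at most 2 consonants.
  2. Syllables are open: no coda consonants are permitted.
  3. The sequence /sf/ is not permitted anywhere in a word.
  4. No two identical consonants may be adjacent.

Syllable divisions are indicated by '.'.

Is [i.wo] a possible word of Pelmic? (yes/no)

[i.wo] — σ1 onset /∅/, coda /∅/ ok; σ2 onset /w/, coda /∅/ ok → phonotactically legal

yes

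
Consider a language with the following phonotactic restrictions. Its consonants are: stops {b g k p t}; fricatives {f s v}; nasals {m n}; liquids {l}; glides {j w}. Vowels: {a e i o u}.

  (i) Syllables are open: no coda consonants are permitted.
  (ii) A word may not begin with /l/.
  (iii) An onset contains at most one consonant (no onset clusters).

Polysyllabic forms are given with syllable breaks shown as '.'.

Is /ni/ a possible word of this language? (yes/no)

yes

/ni/ — σ1 onset /n/, coda /∅/ ok → permitted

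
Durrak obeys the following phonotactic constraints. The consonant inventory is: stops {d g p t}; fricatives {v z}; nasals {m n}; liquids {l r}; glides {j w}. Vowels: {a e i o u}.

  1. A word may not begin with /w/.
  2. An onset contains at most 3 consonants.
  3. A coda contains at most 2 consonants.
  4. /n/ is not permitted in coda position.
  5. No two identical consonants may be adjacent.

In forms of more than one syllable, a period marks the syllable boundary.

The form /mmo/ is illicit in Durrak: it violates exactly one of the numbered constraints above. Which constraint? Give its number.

5

/mmo/: adjacent identical consonants /mm/.
This is a violation of constraint 5: "No two identical consonants may be adjacent."
The remaining constraints (1, 2, 3, 4) are satisfied.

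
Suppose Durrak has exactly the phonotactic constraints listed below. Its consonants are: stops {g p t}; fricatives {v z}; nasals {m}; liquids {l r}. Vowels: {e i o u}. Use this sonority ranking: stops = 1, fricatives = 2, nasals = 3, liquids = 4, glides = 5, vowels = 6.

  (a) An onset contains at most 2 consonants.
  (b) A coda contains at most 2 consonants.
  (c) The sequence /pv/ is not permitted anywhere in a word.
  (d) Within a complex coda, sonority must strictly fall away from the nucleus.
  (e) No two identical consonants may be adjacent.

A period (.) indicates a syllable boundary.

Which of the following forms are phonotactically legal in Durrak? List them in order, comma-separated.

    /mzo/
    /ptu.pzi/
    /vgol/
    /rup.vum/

/mzo/, /ptu.pzi/, /vgol/

/mzo/ — σ1 onset /mz/ (2C), coda /∅/ ok → phonotactically legal
/ptu.pzi/ — σ1 onset /pt/ (2C), coda /∅/ ok; σ2 onset /pz/ (2C), coda /∅/ ok → phonotactically legal
/vgol/ — σ1 onset /vg/ (2C), coda /l/ ok → phonotactically legal
/rup.vum/ — violates constraint (c): contains banned sequence /pv/ → phonotactically illegal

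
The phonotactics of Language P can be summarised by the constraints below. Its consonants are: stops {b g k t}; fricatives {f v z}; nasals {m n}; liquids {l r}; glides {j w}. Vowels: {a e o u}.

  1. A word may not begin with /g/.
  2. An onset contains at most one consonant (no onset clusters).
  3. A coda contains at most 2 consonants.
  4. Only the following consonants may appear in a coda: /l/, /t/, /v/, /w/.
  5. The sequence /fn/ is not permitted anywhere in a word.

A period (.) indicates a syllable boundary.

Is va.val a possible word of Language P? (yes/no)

va.val — σ1 onset /v/, coda /∅/ ok; σ2 onset /v/, coda /l/ ok → phonotactically legal

yes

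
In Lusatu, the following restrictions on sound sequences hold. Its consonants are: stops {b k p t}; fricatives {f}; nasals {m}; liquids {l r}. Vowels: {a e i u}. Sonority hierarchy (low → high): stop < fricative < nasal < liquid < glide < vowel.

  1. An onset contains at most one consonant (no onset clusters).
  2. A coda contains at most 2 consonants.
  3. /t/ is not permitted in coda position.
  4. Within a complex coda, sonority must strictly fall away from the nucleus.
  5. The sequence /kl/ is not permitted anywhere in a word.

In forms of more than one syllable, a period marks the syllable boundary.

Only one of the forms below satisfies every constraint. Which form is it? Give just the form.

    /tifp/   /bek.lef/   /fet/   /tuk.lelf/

/tifp/ — σ1 onset /t/, coda /fp/ (2→1 falls) ok → licit
/bek.lef/ — violates constraint 5: contains banned sequence /kl/ → illicit
/fet/ — violates constraint 3: syllable 1 coda contains /t/ → illicit
/tuk.lelf/ — violates constraint 5: contains banned sequence /kl/ → illicit

/tifp/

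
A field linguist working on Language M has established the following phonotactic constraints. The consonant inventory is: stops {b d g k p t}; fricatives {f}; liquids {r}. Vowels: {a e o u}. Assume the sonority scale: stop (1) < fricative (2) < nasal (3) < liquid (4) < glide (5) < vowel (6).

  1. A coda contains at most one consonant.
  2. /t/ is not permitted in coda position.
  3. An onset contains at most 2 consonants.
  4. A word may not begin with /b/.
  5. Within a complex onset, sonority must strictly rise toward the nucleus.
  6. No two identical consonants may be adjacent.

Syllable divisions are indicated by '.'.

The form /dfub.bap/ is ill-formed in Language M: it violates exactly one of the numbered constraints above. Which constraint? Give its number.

/dfub.bap/: adjacent identical consonants /bb/.
This is a violation of constraint 6: "No two identical consonants may be adjacent."
The remaining constraints (1, 2, 3, 4, 5) are satisfied.

6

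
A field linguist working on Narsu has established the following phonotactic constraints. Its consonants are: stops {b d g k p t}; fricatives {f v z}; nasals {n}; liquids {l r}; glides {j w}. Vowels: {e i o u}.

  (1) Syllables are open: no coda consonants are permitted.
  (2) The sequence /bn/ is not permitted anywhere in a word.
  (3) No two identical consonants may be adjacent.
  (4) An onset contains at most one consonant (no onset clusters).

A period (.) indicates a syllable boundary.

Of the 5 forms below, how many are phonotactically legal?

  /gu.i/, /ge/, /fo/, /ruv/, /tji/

3

/gu.i/ — σ1 onset /g/, coda /∅/ ok; σ2 onset /∅/, coda /∅/ ok → phonotactically legal
/ge/ — σ1 onset /g/, coda /∅/ ok → phonotactically legal
/fo/ — σ1 onset /f/, coda /∅/ ok → phonotactically legal
/ruv/ — violates constraint 1: syllable 1 coda /v/ has 1 consonant (> 0) → phonotactically illegal
/tji/ — violates constraint 4: syllable 1 onset /tj/ has 2 consonants (> 1) → phonotactically illegal
Phonotactically legal: /gu.i/, /ge/, /fo/ → 3.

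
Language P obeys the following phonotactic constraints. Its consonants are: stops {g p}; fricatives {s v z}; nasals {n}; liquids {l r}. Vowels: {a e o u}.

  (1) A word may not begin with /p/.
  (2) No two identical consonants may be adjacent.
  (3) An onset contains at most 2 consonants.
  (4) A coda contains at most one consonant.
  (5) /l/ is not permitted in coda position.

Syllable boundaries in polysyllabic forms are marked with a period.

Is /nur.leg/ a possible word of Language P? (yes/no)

yes

/nur.leg/ — σ1 onset /n/, coda /r/ ok; σ2 onset /l/, coda /g/ ok → permitted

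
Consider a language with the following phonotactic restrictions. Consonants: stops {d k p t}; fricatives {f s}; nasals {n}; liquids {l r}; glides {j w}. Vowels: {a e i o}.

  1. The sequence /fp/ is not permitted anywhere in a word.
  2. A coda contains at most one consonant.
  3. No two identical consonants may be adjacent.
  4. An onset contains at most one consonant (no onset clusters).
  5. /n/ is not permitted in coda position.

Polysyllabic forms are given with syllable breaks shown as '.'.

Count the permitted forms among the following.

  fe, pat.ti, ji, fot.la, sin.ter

3

fe — σ1 onset /f/, coda /∅/ ok → permitted
pat.ti — violates constraint 3: adjacent identical consonants /tt/ → not permitted
ji — σ1 onset /j/, coda /∅/ ok → permitted
fot.la — σ1 onset /f/, coda /t/ ok; σ2 onset /l/, coda /∅/ ok → permitted
sin.ter — violates constraint 5: syllable 1 coda contains /n/ → not permitted
Permitted: fe, ji, fot.la → 3.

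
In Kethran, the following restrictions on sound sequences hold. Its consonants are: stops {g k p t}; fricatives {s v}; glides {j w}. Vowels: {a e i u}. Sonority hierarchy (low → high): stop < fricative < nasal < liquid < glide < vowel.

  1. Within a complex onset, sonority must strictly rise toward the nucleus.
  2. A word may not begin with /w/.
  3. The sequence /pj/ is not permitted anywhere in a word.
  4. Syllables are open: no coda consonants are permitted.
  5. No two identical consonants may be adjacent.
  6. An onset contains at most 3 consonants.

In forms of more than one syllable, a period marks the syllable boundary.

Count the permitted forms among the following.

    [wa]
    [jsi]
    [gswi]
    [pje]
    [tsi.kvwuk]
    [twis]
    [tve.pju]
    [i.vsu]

[wa] — violates constraint 2: word begins with /w/ → not permitted
[jsi] — violates constraint 1: syllable 1 onset /js/: /j/ (glide, 5) → /s/ (fricative, 2) does not rise → not permitted
[gswi] — σ1 onset /gsw/ (1→2→5 rises), coda /∅/ ok → permitted
[pje] — violates constraint 3: contains banned sequence /pj/ → not permitted
[tsi.kvwuk] — violates constraint 4: syllable 2 coda /k/ has 1 consonant (> 0) → not permitted
[twis] — violates constraint 4: syllable 1 coda /s/ has 1 consonant (> 0) → not permitted
[tve.pju] — violates constraint 3: contains banned sequence /pj/ → not permitted
[i.vsu] — violates constraint 1: syllable 2 onset /vs/: /v/ (fricative, 2) → /s/ (fricative, 2) does not rise → not permitted
Permitted: [gswi] → 1.

1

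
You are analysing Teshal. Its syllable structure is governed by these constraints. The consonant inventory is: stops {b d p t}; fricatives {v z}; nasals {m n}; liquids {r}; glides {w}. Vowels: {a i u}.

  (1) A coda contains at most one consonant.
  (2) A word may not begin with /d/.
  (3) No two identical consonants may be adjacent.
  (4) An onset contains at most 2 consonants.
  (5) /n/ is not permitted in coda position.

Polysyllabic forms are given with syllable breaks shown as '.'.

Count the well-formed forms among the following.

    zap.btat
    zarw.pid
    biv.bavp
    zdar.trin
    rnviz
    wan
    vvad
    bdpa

1

zap.btat — σ1 onset /z/, coda /p/ ok; σ2 onset /bt/ (2C), coda /t/ ok → well-formed
zarw.pid — violates constraint 1: syllable 1 coda /rw/ has 2 consonants (> 1) → ill-formed
biv.bavp — violates constraint 1: syllable 2 coda /vp/ has 2 consonants (> 1) → ill-formed
zdar.trin — violates constraint 5: syllable 2 coda contains /n/ → ill-formed
rnviz — violates constraint 4: syllable 1 onset /rnv/ has 3 consonants (> 2) → ill-formed
wan — violates constraint 5: syllable 1 coda contains /n/ → ill-formed
vvad — violates constraint 3: adjacent identical consonants /vv/ → ill-formed
bdpa — violates constraint 4: syllable 1 onset /bdp/ has 3 consonants (> 2) → ill-formed
Well-formed: zap.btat → 1.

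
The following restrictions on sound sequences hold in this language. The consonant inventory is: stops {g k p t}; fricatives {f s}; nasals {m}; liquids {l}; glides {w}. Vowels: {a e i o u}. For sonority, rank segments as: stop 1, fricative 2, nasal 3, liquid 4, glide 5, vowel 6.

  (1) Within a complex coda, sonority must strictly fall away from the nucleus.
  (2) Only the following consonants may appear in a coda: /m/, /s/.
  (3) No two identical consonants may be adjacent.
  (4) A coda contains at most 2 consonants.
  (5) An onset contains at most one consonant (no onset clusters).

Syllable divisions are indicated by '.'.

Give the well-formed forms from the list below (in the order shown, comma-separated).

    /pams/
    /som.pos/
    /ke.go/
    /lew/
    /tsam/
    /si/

/pams/, /som.pos/, /ke.go/, /si/

/pams/ — σ1 onset /p/, coda /ms/ (3→2 falls) ok → well-formed
/som.pos/ — σ1 onset /s/, coda /m/ ok; σ2 onset /p/, coda /s/ ok → well-formed
/ke.go/ — σ1 onset /k/, coda /∅/ ok; σ2 onset /g/, coda /∅/ ok → well-formed
/lew/ — violates constraint 2: syllable 1 coda contains /w/, which is not a licensed coda consonant → ill-formed
/tsam/ — violates constraint 5: syllable 1 onset /ts/ has 2 consonants (> 1) → ill-formed
/si/ — σ1 onset /s/, coda /∅/ ok → well-formed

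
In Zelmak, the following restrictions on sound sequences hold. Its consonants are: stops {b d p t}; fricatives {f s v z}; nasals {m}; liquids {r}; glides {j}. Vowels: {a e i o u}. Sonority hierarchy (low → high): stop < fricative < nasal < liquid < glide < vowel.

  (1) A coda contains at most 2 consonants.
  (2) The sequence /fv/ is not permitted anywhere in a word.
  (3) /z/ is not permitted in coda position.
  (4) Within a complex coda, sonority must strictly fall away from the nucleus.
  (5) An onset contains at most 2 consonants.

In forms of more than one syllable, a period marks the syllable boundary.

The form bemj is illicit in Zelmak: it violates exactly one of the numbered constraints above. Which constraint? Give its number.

4

bemj: syllable 1 coda /mj/: /m/ (nasal, 3) → /j/ (glide, 5) does not fall.
This is a violation of constraint 4: "Within a complex coda, sonority must strictly fall away from the nucleus."
The remaining constraints (1, 2, 3, 5) are satisfied.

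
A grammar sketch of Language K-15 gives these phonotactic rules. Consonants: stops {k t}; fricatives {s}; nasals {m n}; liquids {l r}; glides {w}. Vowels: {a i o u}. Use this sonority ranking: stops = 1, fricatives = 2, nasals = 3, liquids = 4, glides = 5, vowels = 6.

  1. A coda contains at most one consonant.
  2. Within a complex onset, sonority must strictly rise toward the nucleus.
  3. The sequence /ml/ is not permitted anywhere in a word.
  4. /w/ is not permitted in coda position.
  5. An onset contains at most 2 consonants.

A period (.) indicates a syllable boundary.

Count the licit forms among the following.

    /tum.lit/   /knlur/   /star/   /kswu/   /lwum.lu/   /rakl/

0

/tum.lit/ — violates constraint 3: contains banned sequence /ml/ → illicit
/knlur/ — violates constraint 5: syllable 1 onset /knl/ has 3 consonants (> 2) → illicit
/star/ — violates constraint 2: syllable 1 onset /st/: /s/ (fricative, 2) → /t/ (stop, 1) does not rise → illicit
/kswu/ — violates constraint 5: syllable 1 onset /ksw/ has 3 consonants (> 2) → illicit
/lwum.lu/ — violates constraint 3: contains banned sequence /ml/ → illicit
/rakl/ — violates constraint 1: syllable 1 coda /kl/ has 2 consonants (> 1) → illicit
No form is licit → 0.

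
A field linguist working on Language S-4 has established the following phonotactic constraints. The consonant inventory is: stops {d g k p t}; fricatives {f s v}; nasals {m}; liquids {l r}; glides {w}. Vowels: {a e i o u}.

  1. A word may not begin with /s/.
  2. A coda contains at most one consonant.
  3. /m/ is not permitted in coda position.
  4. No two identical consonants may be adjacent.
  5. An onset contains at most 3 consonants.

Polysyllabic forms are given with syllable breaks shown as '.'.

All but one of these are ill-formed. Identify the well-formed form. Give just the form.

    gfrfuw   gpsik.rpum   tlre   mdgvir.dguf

tlre

gfrfuw — violates constraint 5: syllable 1 onset /gfrf/ has 4 consonants (> 3) → ill-formed
gpsik.rpum — violates constraint 3: syllable 2 coda contains /m/ → ill-formed
tlre — σ1 onset /tlr/ (3C), coda /∅/ ok → well-formed
mdgvir.dguf — violates constraint 5: syllable 1 onset /mdgv/ has 4 consonants (> 3) → ill-formed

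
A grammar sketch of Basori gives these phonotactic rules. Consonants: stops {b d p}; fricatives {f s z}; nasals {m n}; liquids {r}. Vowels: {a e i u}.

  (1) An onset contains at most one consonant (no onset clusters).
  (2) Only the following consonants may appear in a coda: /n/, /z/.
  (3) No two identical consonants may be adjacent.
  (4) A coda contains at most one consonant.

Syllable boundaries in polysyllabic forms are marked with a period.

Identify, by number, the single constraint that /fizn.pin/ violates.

4

/fizn.pin/: syllable 1 coda /zn/ has 2 consonants (> 1).
This is a violation of constraint 4: "A coda contains at most one consonant."
The remaining constraints (1, 2, 3) are satisfied.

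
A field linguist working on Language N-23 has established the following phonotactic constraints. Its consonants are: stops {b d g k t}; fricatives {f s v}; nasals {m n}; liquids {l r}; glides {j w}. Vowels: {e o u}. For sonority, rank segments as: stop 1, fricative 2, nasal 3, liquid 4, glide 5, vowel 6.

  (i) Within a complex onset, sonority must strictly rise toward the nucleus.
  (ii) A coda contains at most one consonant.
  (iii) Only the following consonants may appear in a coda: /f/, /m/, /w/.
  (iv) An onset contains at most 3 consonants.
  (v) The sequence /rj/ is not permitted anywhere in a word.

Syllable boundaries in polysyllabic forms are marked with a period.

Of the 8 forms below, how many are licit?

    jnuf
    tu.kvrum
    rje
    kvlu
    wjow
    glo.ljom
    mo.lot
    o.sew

jnuf — violates constraint (i): syllable 1 onset /jn/: /j/ (glide, 5) → /n/ (nasal, 3) does not rise → illicit
tu.kvrum — σ1 onset /t/, coda /∅/ ok; σ2 onset /kvr/ (1→2→4 rises), coda /m/ ok → licit
rje — violates constraint (v): contains banned sequence /rj/ → illicit
kvlu — σ1 onset /kvl/ (1→2→4 rises), coda /∅/ ok → licit
wjow — violates constraint (i): syllable 1 onset /wj/: /w/ (glide, 5) → /j/ (glide, 5) does not rise → illicit
glo.ljom — σ1 onset /gl/ (1→4 rises), coda /∅/ ok; σ2 onset /lj/ (4→5 rises), coda /m/ ok → licit
mo.lot — violates constraint (iii): syllable 2 coda contains /t/, which is not a licensed coda consonant → illicit
o.sew — σ1 onset /∅/, coda /∅/ ok; σ2 onset /s/, coda /w/ ok → licit
Licit: tu.kvrum, kvlu, glo.ljom, o.sew → 4.

4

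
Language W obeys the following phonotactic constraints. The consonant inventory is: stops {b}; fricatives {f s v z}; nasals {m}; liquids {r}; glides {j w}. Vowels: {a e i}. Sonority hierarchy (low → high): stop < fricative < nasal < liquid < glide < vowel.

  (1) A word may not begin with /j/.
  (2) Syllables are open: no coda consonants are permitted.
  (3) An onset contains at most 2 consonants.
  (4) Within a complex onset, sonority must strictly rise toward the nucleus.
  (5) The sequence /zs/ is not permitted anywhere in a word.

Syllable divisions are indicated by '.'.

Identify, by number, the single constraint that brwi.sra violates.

3

brwi.sra: syllable 1 onset /brw/ has 3 consonants (> 2).
This is a violation of constraint 3: "An onset contains at most 2 consonants."
The remaining constraints (1, 2, 4, 5) are satisfied.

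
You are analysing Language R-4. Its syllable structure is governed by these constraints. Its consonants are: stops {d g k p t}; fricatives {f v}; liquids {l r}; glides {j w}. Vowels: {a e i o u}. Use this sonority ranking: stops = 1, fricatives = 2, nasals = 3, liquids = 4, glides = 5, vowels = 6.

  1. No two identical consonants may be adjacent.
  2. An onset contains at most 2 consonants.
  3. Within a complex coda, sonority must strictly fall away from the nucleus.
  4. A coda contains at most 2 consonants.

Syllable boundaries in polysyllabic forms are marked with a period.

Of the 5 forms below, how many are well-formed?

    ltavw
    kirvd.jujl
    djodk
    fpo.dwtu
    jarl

0

ltavw — violates constraint 3: syllable 1 coda /vw/: /v/ (fricative, 2) → /w/ (glide, 5) does not fall → ill-formed
kirvd.jujl — violates constraint 4: syllable 1 coda /rvd/ has 3 consonants (> 2) → ill-formed
djodk — violates constraint 3: syllable 1 coda /dk/: /d/ (stop, 1) → /k/ (stop, 1) does not fall → ill-formed
fpo.dwtu — violates constraint 2: syllable 2 onset /dwt/ has 3 consonants (> 2) → ill-formed
jarl — violates constraint 3: syllable 1 coda /rl/: /r/ (liquid, 4) → /l/ (liquid, 4) does not fall → ill-formed
No form is well-formed → 0.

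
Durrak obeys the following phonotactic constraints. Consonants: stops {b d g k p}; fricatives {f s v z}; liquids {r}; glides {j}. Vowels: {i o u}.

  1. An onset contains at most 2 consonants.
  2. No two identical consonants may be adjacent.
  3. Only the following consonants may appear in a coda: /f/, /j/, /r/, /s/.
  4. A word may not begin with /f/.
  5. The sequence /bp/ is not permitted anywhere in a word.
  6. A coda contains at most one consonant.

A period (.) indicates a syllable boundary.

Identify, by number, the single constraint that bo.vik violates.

bo.vik: syllable 2 coda contains /k/, which is not a licensed coda consonant.
This is a violation of constraint 3: "Only the following consonants may appear in a coda: /f/, /j/, /r/, /s/."
The remaining constraints (1, 2, 4, 5, 6) are satisfied.

3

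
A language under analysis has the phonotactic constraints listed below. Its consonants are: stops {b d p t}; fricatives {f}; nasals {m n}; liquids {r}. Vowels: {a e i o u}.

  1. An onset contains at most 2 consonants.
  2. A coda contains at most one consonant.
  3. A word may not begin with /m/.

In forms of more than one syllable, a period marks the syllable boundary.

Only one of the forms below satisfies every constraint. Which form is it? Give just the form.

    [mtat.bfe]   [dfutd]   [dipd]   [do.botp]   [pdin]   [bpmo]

[mtat.bfe] — violates constraint 3: word begins with /m/ → not permitted
[dfutd] — violates constraint 2: syllable 1 coda /td/ has 2 consonants (> 1) → not permitted
[dipd] — violates constraint 2: syllable 1 coda /pd/ has 2 consonants (> 1) → not permitted
[do.botp] — violates constraint 2: syllable 2 coda /tp/ has 2 consonants (> 1) → not permitted
[pdin] — σ1 onset /pd/ (2C), coda /n/ ok → permitted
[bpmo] — violates constraint 1: syllable 1 onset /bpm/ has 3 consonants (> 2) → not permitted

[pdin]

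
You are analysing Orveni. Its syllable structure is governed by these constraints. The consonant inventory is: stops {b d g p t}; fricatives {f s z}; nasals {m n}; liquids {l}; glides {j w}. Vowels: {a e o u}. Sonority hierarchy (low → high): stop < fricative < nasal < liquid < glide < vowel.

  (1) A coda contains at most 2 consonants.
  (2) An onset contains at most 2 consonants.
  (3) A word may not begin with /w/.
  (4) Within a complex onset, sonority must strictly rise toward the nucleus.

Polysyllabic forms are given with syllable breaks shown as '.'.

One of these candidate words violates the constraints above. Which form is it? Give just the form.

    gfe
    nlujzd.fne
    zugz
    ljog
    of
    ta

nlujzd.fne

gfe — σ1 onset /gf/ (1→2 rises), coda /∅/ ok → well-formed
nlujzd.fne — violates constraint 1: syllable 1 coda /jzd/ has 3 consonants (> 2) → ill-formed
zugz — σ1 onset /z/, coda /gz/ (2C) ok → well-formed
ljog — σ1 onset /lj/ (4→5 rises), coda /g/ ok → well-formed
of — σ1 onset /∅/, coda /f/ ok → well-formed
ta — σ1 onset /t/, coda /∅/ ok → well-formed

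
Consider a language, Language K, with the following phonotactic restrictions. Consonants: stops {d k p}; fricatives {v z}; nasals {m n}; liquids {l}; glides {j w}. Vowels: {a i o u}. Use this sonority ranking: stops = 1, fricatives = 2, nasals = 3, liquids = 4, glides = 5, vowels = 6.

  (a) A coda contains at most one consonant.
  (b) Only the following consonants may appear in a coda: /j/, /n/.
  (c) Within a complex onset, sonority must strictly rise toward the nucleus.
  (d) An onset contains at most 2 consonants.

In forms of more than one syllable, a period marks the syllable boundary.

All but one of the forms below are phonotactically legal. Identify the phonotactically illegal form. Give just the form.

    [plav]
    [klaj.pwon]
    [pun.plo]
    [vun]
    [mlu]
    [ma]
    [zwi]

[plav]

[plav] — violates constraint (b): syllable 1 coda contains /v/, which is not a licensed coda consonant → phonotactically illegal
[klaj.pwon] — σ1 onset /kl/ (1→4 rises), coda /j/ ok; σ2 onset /pw/ (1→5 rises), coda /n/ ok → phonotactically legal
[pun.plo] — σ1 onset /p/, coda /n/ ok; σ2 onset /pl/ (1→4 rises), coda /∅/ ok → phonotactically legal
[vun] — σ1 onset /v/, coda /n/ ok → phonotactically legal
[mlu] — σ1 onset /ml/ (3→4 rises), coda /∅/ ok → phonotactically legal
[ma] — σ1 onset /m/, coda /∅/ ok → phonotactically legal
[zwi] — σ1 onset /zw/ (2→5 rises), coda /∅/ ok → phonotactically legal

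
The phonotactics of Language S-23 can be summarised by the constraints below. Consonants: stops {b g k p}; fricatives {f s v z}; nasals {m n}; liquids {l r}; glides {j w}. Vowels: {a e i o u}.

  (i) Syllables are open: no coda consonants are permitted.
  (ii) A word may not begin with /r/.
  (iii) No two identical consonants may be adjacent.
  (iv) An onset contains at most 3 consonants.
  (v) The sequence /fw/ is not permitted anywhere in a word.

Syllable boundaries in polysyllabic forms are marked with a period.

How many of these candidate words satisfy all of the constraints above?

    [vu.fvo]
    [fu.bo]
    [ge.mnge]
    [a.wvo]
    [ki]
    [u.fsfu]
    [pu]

[vu.fvo] — σ1 onset /v/, coda /∅/ ok; σ2 onset /fv/ (2C), coda /∅/ ok → phonotactically legal
[fu.bo] — σ1 onset /f/, coda /∅/ ok; σ2 onset /b/, coda /∅/ ok → phonotactically legal
[ge.mnge] — σ1 onset /g/, coda /∅/ ok; σ2 onset /mng/ (3C), coda /∅/ ok → phonotactically legal
[a.wvo] — σ1 onset /∅/, coda /∅/ ok; σ2 onset /wv/ (2C), coda /∅/ ok → phonotactically legal
[ki] — σ1 onset /k/, coda /∅/ ok → phonotactically legal
[u.fsfu] — σ1 onset /∅/, coda /∅/ ok; σ2 onset /fsf/ (3C), coda /∅/ ok → phonotactically legal
[pu] — σ1 onset /p/, coda /∅/ ok → phonotactically legal
Phonotactically legal: [vu.fvo], [fu.bo], [ge.mnge], [a.wvo], [ki], [u.fsfu], [pu] → 7.

7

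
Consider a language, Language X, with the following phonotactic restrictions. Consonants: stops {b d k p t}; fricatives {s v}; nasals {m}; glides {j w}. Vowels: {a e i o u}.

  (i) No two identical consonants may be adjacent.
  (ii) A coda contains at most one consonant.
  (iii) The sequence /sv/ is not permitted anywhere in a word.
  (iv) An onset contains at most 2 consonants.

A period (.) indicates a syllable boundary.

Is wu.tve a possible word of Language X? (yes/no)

wu.tve — σ1 onset /w/, coda /∅/ ok; σ2 onset /tv/ (2C), coda /∅/ ok → licit

yes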